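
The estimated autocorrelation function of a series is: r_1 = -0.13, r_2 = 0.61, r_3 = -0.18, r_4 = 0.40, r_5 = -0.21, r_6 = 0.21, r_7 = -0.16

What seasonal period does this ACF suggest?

The largest autocorrelation is r_2 = 0.61, with weaker echoes at lags 4 (0.40) and 6 (0.21); the remaining lags stay at or below -0.13.
The dominant spike at lag 2 indicates a seasonal period of 2.

2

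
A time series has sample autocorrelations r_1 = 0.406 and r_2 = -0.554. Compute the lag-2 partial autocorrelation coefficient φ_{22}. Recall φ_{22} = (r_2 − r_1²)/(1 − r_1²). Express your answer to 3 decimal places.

-0.861

φ_{22} = (r_2 − r_1²) / (1 − r_1²)
r_1² = (0.406)² = 0.164836
Numerator = -0.554 − 0.1648 = -0.7188; denominator = 1 − 0.1648 = 0.8352
φ_{22} = -0.7188 / 0.8352 = -0.861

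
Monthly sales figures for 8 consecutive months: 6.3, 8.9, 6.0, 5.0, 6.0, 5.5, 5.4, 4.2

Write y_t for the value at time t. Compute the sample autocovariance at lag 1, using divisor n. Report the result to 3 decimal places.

0.289

Mean ȳ = (6.3 + 8.9 + 6.0 + 5.0 + 6.0 + 5.5 + 5.4 + 4.2)/8 = 5.9125
Deviations: 0.3875, 2.9875, 0.0875, -0.9125, 0.0875, -0.4125, -0.5125, -1.7125
Σ_{t=1}^{7}(y_t−ȳ)(y_{t+1}−ȳ) = 2.3123
γ_1 = 2.3123 / 8 = 0.289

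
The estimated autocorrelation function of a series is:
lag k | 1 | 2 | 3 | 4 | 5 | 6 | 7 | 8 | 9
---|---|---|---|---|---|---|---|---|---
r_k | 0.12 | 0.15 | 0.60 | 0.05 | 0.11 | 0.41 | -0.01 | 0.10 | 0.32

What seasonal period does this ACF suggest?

The largest autocorrelation is r_3 = 0.60, with weaker echoes at lags 6 (0.41) and 9 (0.32); the remaining lags stay at or below 0.15.
The dominant spike at lag 3 indicates a seasonal period of 3.

3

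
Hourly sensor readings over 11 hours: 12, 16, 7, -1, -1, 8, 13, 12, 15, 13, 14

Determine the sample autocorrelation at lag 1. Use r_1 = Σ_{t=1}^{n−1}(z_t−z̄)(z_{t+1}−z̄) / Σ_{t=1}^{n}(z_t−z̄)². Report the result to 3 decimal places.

0.575

Mean z̄ = (12 + 16 + 7 − 1 − 1 + 8 + 13 + 12 + 15 + 13 + 14)/11 = 9.8182
Numerator Σ_{t=1}^{10}(z_t−z̄)(z_{t+1}−z̄) = 205.5124
Denominator Σ(z_t−z̄)² = 357.6364
r_1 = 205.5124 / 357.6364 = 0.575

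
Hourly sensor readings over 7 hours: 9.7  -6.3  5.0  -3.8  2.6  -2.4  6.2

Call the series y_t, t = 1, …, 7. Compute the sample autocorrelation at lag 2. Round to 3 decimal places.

Mean ȳ = (9.7 − 6.3 + 5.0 − 3.8 + 2.6 − 2.4 + 6.2)/7 = 1.5714
Numerator Σ_{t=1}^{5}(y_t−ȳ)(y_{t+2}−ȳ) = 99.7698
Denominator Σ(y_t−ȳ)² = 206.8943
r_2 = 99.7698 / 206.8943 = 0.482

0.482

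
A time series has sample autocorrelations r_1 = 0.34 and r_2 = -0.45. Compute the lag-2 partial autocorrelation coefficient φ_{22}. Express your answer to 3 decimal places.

φ_{22} = (r_2 − r_1²) / (1 − r_1²)
r_1² = (0.34)² = 0.1156
Numerator = -0.45 − 0.1156 = -0.5656; denominator = 1 − 0.1156 = 0.8844
φ_{22} = -0.5656 / 0.8844 = -0.640

-0.640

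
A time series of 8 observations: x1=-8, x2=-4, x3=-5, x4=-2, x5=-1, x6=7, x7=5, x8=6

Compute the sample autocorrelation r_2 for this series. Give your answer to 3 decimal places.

0.345

Mean x̄ = (-8 − 4 − 5 − 2 − 1 + 7 + 5 + 6)/8 = -0.2500
Deviations from mean: -7.7500, -3.7500, -4.7500, -1.7500, -0.7500, 7.2500, 5.2500, 6.2500
Σ(x_t−x̄)(x_{t+2}−x̄) = (36.8125) + (6.5625) + (3.5625) + (-12.6875) + (-3.9375) + (45.3125) = 75.6250
Denominator Σ(x_t−x̄)² = 219.5000
r_2 = 75.6250 / 219.5000 = 0.345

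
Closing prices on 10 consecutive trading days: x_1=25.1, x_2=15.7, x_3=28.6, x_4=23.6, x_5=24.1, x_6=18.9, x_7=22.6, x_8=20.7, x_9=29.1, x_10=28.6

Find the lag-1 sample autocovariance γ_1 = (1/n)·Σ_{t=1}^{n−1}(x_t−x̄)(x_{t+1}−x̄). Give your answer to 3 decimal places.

-3.401

Mean x̄ = (25.1 + 15.7 + 28.6 + 23.6 + 24.1 + 18.9 + 22.6 + 20.7 + 29.1 + 28.6)/10 = 23.7000
Σ_{t=1}^{9}(x_t−x̄)(x_{t+1}−x̄) = -34.0100
γ_1 = -34.0100 / 10 = -3.401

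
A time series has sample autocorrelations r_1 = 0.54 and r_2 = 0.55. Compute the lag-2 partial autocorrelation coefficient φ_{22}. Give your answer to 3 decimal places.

0.365

φ_{22} = (r_2 − r_1²) / (1 − r_1²)
r_1² = (0.54)² = 0.2916
Numerator = 0.55 − 0.2916 = 0.2584; denominator = 1 − 0.2916 = 0.7084
φ_{22} = 0.2584 / 0.7084 = 0.365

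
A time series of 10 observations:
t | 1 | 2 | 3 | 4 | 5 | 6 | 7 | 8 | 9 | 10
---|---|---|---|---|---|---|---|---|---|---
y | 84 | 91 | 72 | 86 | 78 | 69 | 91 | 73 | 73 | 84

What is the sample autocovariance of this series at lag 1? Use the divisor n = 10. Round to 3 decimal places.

Mean ȳ = (84 + 91 + 72 + 86 + 78 + 69 + 91 + 73 + 73 + 84)/10 = 80.1000
Σ_{t=1}^{9}(y_t−ȳ)(y_{t+1}−ȳ) = -258.3100
γ_1 = -258.3100 / 10 = -25.831

-25.831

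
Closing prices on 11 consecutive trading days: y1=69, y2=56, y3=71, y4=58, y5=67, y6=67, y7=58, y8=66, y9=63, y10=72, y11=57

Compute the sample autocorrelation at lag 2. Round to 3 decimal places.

0.298

Mean ȳ = (69 + 56 + 71 + 58 + 67 + 67 + 58 + 66 + 63 + 72 + 57)/11 = 64.0000
Numerator Σ_{t=1}^{9}(y_t−ȳ)(y_{t+2}−ȳ) = 103.0000
Denominator Σ(y_t−ȳ)² = 346.0000
r_2 = 103.0000 / 346.0000 = 0.298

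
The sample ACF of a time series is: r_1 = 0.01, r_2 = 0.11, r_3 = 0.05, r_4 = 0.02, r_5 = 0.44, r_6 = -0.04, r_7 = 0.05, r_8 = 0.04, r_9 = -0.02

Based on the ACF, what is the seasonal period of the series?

The largest autocorrelation is r_5 = 0.44; the remaining lags stay at or below 0.11.
The dominant spike at lag 5 indicates a seasonal period of 5.

5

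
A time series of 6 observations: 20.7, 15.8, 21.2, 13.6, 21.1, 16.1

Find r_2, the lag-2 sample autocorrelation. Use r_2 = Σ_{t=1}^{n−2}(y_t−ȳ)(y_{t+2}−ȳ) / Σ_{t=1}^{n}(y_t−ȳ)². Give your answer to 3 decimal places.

Mean ȳ = (20.7 + 15.8 + 21.2 + 13.6 + 21.1 + 16.1)/6 = 18.0833
Σ(y_t−ȳ)(y_{t+2}−ȳ) = (8.1553) + (10.2369) + (9.4019) + (8.8919) = 36.6861
Denominator Σ(y_t−ȳ)² = 54.9083
r_2 = 36.6861 / 54.9083 = 0.668

0.668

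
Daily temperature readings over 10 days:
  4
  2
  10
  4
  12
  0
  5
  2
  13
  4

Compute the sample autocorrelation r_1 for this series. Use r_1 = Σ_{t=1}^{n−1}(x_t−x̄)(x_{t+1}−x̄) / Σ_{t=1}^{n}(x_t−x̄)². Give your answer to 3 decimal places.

Mean x̄ = (4 + 2 + 10 + 4 + 12 + 0 + 5 + 2 + 13 + 4)/10 = 5.6000
Numerator Σ_{t=1}^{9}(x_t−x̄)(x_{t+1}−x̄) = -96.1600
Denominator Σ(x_t−x̄)² = 180.4000
r_1 = -96.1600 / 180.4000 = -0.533

-0.533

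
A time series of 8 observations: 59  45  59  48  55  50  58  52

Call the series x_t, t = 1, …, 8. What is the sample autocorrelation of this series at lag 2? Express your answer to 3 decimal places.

Mean x̄ = (59 + 45 + 59 + 48 + 55 + 50 + 58 + 52)/8 = 53.2500
Deviations from mean: 5.7500, -8.2500, 5.7500, -5.2500, 1.7500, -3.2500, 4.7500, -1.2500
Σ(x_t−x̄)(x_{t+2}−x̄) = (33.0625) + (43.3125) + (10.0625) + (17.0625) + (8.3125) + (4.0625) = 115.8750
Denominator Σ(x_t−x̄)² = 199.5000
r_2 = 115.8750 / 199.5000 = 0.581

0.581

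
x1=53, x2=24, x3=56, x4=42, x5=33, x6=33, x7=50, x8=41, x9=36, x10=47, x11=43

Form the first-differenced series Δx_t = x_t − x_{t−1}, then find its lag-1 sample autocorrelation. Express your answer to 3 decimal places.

-0.539

First differences Δx: -29, 32, -14, -9, 0, 17, -9, -5, 11, -4
Mean of differences = -1.0000
Numerator Σ(Δx_t−Δx̄)(Δx_{t+1}−Δx̄) = -1435.0000
Denominator Σ(Δx_t−Δx̄)² = 2664.0000
r_1(Δx) = -1435.0000 / 2664.0000 = -0.539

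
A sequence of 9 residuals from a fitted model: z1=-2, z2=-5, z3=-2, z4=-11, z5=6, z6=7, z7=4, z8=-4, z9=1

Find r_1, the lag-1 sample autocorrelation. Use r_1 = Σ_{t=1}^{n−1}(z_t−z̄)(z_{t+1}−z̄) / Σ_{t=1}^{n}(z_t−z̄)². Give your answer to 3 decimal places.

0.083

Mean z̄ = (-2 − 5 − 2 − 11 + 6 + 7 + 4 − 4 + 1)/9 = -0.6667
Numerator Σ_{t=1}^{8}(z_t−z̄)(z_{t+1}−z̄) = 22.2222
Denominator Σ(z_t−z̄)² = 268.0000
r_1 = 22.2222 / 268.0000 = 0.083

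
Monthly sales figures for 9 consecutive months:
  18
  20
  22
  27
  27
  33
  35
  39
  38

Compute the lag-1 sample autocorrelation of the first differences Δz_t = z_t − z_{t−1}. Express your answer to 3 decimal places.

-0.594

First differences Δz: 2, 2, 5, 0, 6, 2, 4, -1
Mean of differences = 2.5000
Numerator Σ(Δz_t−Δz̄)(Δz_{t+1}−Δz̄) = -23.7500
Denominator Σ(Δz_t−Δz̄)² = 40.0000
r_1(Δz) = -23.7500 / 40.0000 = -0.594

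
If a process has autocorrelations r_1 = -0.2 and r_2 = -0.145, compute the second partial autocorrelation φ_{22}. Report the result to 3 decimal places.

φ_{22} = (r_2 − r_1²) / (1 − r_1²)
r_1² = (-0.2)² = 0.04
Numerator = -0.145 − 0.0400 = -0.1850; denominator = 1 − 0.0400 = 0.9600
φ_{22} = -0.1850 / 0.9600 = -0.193

-0.193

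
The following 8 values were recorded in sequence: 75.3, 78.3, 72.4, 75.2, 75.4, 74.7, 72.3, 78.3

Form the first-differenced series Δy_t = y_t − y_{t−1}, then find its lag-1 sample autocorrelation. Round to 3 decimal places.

First differences Δy: 3.0, -5.9, 2.8, 0.2, -0.7, -2.4, 6.0
Mean of differences = 0.4286
Numerator Σ(Δy_t−Δȳ)(Δy_{t+1}−Δȳ) = -44.1322
Denominator Σ(Δy_t−Δȳ)² = 92.6543
r_1(Δy) = -44.1322 / 92.6543 = -0.476

-0.476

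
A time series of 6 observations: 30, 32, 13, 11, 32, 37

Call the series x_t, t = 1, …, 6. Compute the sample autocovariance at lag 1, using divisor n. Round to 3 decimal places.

19.051

Mean x̄ = (30 + 32 + 13 + 11 + 32 + 37)/6 = 25.8333
Σ_{t=1}^{5}(x_t−x̄)(x_{t+1}−x̄) = 114.3056
γ_1 = 114.3056 / 6 = 19.051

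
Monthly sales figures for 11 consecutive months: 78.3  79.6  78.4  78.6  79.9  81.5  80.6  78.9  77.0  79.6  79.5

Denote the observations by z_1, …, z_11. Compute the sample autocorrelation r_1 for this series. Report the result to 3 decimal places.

0.243

Mean z̄ = (78.3 + 79.6 + 78.4 + 78.6 + 79.9 + 81.5 + 80.6 + 78.9 + 77.0 + 79.6 + 79.5)/11 = 79.2636
Numerator Σ_{t=1}^{10}(z_t−z̄)(z_{t+1}−z̄) = 3.6032
Denominator Σ(z_t−z̄)² = 14.8455
r_1 = 3.6032 / 14.8455 = 0.243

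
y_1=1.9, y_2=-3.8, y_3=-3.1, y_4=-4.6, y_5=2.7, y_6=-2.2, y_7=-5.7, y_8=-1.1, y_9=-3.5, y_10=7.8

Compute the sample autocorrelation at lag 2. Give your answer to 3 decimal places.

-0.047

Mean ȳ = (1.9 − 3.8 − 3.1 − 4.6 + 2.7 − 2.2 − 5.7 − 1.1 − 3.5 + 7.8)/10 = -1.1600
Numerator Σ_{t=1}^{8}(y_t−ȳ)(y_{t+2}−ȳ) = -7.1912
Denominator Σ(y_t−ȳ)² = 154.2840
r_2 = -7.1912 / 154.2840 = -0.047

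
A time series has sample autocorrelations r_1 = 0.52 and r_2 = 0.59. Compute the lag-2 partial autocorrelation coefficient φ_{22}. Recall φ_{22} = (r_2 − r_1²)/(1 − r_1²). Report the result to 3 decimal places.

φ_{22} = (r_2 − r_1²) / (1 − r_1²)
r_1² = (0.52)² = 0.2704
Numerator = 0.59 − 0.2704 = 0.3196; denominator = 1 − 0.2704 = 0.7296
φ_{22} = 0.3196 / 0.7296 = 0.438

0.438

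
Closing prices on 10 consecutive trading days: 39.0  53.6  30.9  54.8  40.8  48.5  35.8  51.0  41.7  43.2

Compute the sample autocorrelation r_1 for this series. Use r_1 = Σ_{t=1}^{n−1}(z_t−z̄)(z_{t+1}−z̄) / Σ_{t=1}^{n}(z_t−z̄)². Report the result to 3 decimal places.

-0.847

Mean z̄ = (39.0 + 53.6 + 30.9 + 54.8 + 40.8 + 48.5 + 35.8 + 51.0 + 41.7 + 43.2)/10 = 43.9300
Numerator Σ_{t=1}^{9}(z_t−z̄)(z_{t+1}−z̄) = -472.4079
Denominator Σ(z_t−z̄)² = 558.0210
r_1 = -472.4079 / 558.0210 = -0.847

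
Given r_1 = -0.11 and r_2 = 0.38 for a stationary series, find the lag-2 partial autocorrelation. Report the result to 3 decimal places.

0.372

φ_{22} = (r_2 − r_1²) / (1 − r_1²)
r_1² = (-0.11)² = 0.0121
Numerator = 0.38 − 0.0121 = 0.3679; denominator = 1 − 0.0121 = 0.9879
φ_{22} = 0.3679 / 0.9879 = 0.372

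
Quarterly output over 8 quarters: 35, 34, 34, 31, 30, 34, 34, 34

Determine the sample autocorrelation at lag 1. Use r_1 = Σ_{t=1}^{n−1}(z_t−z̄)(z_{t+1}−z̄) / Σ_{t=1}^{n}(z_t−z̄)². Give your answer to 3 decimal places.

0.288

Mean z̄ = (35 + 34 + 34 + 31 + 30 + 34 + 34 + 34)/8 = 33.2500
Deviations from mean: 1.7500, 0.7500, 0.7500, -2.2500, -3.2500, 0.7500, 0.7500, 0.7500
Σ(z_t−z̄)(z_{t+1}−z̄) = (1.3125) + (0.5625) + (-1.6875) + (7.3125) + (-2.4375) + (0.5625) + (0.5625) = 6.1875
Denominator Σ(z_t−z̄)² = 21.5000
r_1 = 6.1875 / 21.5000 = 0.288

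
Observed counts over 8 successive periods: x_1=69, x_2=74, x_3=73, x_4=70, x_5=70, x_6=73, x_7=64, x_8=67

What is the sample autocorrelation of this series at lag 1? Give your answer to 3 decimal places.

0.100

Mean x̄ = (69 + 74 + 73 + 70 + 70 + 73 + 64 + 67)/8 = 70.0000
Numerator Σ_{t=1}^{7}(x_t−x̄)(x_{t+1}−x̄) = 8.0000
Denominator Σ(x_t−x̄)² = 80.0000
r_1 = 8.0000 / 80.0000 = 0.100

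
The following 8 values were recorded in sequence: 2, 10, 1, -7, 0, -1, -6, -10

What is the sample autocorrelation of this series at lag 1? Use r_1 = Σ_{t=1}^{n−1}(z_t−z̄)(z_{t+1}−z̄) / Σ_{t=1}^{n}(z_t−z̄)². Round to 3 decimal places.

Mean z̄ = (2 + 10 + 1 − 7 + 0 − 1 − 6 − 10)/8 = -1.3750
Deviations from mean: 3.3750, 11.3750, 2.3750, -5.6250, 1.3750, 0.3750, -4.6250, -8.6250
Σ(z_t−z̄)(z_{t+1}−z̄) = (38.3906) + (27.0156) + (-13.3594) + (-7.7344) + (0.5156) + (-1.7344) + (39.8906) = 82.9844
Denominator Σ(z_t−z̄)² = 275.8750
r_1 = 82.9844 / 275.8750 = 0.301

0.301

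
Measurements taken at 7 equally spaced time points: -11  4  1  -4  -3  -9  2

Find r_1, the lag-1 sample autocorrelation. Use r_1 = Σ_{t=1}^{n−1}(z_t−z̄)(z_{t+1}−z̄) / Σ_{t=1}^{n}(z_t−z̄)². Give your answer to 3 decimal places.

Mean z̄ = (-11 + 4 + 1 − 4 − 3 − 9 + 2)/7 = -2.8571
Deviations from mean: -8.1429, 6.8571, 3.8571, -1.1429, -0.1429, -6.1429, 4.8571
Σ(z_t−z̄)(z_{t+1}−z̄) = (-55.8367) + (26.4490) + (-4.4082) + (0.1633) + (0.8776) + (-29.8367) = -62.5918
Denominator Σ(z_t−z̄)² = 190.8571
r_1 = -62.5918 / 190.8571 = -0.328

-0.328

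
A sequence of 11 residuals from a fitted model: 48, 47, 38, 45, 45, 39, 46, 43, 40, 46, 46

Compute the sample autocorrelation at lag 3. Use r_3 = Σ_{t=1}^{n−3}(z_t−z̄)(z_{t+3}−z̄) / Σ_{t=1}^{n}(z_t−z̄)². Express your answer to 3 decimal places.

Mean z̄ = (48 + 47 + 38 + 45 + 45 + 39 + 46 + 43 + 40 + 46 + 46)/11 = 43.9091
Numerator Σ_{t=1}^{8}(z_t−z̄)(z_{t+3}−z̄) = 59.7934
Denominator Σ(z_t−z̄)² = 116.9091
r_3 = 59.7934 / 116.9091 = 0.511

0.511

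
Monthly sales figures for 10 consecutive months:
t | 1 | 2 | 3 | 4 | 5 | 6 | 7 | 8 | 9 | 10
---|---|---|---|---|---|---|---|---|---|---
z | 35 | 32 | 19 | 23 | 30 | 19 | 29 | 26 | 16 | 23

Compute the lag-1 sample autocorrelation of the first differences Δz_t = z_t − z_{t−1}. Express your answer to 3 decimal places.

First differences Δz: -3, -13, 4, 7, -11, 10, -3, -10, 7
Mean of differences = -1.3333
Numerator Σ(Δz_t−Δz̄)(Δz_{t+1}−Δz̄) = -265.1111
Denominator Σ(Δz_t−Δz̄)² = 606.0000
r_1(Δz) = -265.1111 / 606.0000 = -0.437

-0.437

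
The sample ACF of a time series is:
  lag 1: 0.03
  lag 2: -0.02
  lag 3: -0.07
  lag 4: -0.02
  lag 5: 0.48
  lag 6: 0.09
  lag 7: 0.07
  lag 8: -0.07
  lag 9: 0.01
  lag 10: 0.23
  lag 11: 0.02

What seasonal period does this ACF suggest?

5

The largest autocorrelation is r_5 = 0.48, with a weaker echo at lag 10 (0.23); the remaining lags stay at or below 0.09.
The dominant spike at lag 5 indicates a seasonal period of 5.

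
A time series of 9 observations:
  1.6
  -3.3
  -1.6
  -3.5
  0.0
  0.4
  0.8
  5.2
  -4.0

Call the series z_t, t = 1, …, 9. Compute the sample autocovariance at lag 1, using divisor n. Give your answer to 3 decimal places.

-1.326

Mean z̄ = (1.6 − 3.3 − 1.6 − 3.5 + 0.0 + 0.4 + 0.8 + 5.2 − 4.0)/9 = -0.4889
Σ_{t=1}^{8}(z_t−z̄)(z_{t+1}−z̄) = -11.9368
γ_1 = -11.9368 / 9 = -1.326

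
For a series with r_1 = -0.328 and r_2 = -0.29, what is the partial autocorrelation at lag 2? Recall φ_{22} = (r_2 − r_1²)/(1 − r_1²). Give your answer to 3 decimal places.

φ_{22} = (r_2 − r_1²) / (1 − r_1²)
r_1² = (-0.328)² = 0.107584
Numerator = -0.29 − 0.1076 = -0.3976; denominator = 1 − 0.1076 = 0.8924
φ_{22} = -0.3976 / 0.8924 = -0.446

-0.446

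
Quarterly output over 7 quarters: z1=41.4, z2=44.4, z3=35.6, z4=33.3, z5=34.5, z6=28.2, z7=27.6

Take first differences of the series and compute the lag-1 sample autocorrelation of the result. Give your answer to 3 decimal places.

First differences Δz: 3.0, -8.8, -2.3, 1.2, -6.3, -0.6
Mean of differences = -2.3000
Numerator Σ(Δz_t−Δz̄)(Δz_{t+1}−Δz̄) = -55.2500
Denominator Σ(Δz_t−Δz̄)² = 101.4800
r_1(Δz) = -55.2500 / 101.4800 = -0.544

-0.544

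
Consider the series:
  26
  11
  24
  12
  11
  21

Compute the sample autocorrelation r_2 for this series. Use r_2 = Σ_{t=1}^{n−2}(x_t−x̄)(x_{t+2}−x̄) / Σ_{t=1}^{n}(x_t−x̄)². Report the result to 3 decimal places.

0.122

Mean x̄ = (26 + 11 + 24 + 12 + 11 + 21)/6 = 17.5000
Numerator Σ_{t=1}^{4}(x_t−x̄)(x_{t+2}−x̄) = 29.5000
Denominator Σ(x_t−x̄)² = 241.5000
r_2 = 29.5000 / 241.5000 = 0.122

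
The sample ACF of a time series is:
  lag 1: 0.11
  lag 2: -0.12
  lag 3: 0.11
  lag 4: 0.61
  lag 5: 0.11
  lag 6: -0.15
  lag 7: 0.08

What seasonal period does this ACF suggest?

4

The largest autocorrelation is r_4 = 0.61; the remaining lags stay at or below 0.11.
The dominant spike at lag 4 indicates a seasonal period of 4.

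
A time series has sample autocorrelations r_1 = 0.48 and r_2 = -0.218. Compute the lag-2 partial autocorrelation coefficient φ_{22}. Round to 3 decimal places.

φ_{22} = (r_2 − r_1²) / (1 − r_1²)
r_1² = (0.48)² = 0.2304
Numerator = -0.218 − 0.2304 = -0.4484; denominator = 1 − 0.2304 = 0.7696
φ_{22} = -0.4484 / 0.7696 = -0.583

-0.583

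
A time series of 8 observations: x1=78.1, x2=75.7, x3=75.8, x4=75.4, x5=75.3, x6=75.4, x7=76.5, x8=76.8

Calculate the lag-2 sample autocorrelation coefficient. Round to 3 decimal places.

Mean x̄ = (78.1 + 75.7 + 75.8 + 75.4 + 75.3 + 75.4 + 76.5 + 76.8)/8 = 76.1250
Numerator Σ_{t=1}^{6}(x_t−x̄)(x_{t+2}−x̄) = -0.3388
Denominator Σ(x_t−x̄)² = 6.5150
r_2 = -0.3388 / 6.5150 = -0.052

-0.052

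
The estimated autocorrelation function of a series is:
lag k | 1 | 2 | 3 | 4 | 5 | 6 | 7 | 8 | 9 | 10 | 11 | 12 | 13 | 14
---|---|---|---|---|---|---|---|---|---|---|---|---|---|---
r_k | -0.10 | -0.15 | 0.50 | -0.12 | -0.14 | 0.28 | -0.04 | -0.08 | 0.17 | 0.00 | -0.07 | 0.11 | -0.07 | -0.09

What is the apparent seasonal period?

The largest autocorrelation is r_3 = 0.50, with weaker echoes at lags 6 (0.28) and 9 (0.17); the remaining lags stay at or below 0.11.
The dominant spike at lag 3 indicates a seasonal period of 3.

3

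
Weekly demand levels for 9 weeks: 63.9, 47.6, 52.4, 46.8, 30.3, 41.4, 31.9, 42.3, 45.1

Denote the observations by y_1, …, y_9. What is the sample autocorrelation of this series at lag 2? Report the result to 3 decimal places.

Mean ȳ = (63.9 + 47.6 + 52.4 + 46.8 + 30.3 + 41.4 + 31.9 + 42.3 + 45.1)/9 = 44.6333
Σ(y_t−ȳ)(y_{t+2}−ȳ) = (149.6378) + (6.4278) + (-111.3222) + (-7.0056) + (182.5111) + (7.5444) + (-5.9422) = 221.8511
Denominator Σ(y_t−ȳ)² = 828.7200
r_2 = 221.8511 / 828.7200 = 0.268

0.268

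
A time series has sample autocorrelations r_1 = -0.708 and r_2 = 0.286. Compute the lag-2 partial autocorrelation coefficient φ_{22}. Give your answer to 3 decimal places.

-0.432

φ_{22} = (r_2 − r_1²) / (1 − r_1²)
r_1² = (-0.708)² = 0.501264
Numerator = 0.286 − 0.5013 = -0.2153; denominator = 1 − 0.5013 = 0.4987
φ_{22} = -0.2153 / 0.4987 = -0.432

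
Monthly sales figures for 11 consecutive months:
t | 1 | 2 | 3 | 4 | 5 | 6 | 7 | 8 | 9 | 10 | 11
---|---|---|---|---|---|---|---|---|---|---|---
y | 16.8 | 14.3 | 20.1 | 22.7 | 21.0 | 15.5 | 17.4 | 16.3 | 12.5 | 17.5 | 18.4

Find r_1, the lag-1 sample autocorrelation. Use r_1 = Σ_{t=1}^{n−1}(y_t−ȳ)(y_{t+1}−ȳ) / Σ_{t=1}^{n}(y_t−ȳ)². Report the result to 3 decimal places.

0.284

Mean ȳ = (16.8 + 14.3 + 20.1 + 22.7 + 21.0 + 15.5 + 17.4 + 16.3 + 12.5 + 17.5 + 18.4)/11 = 17.5000
Numerator Σ_{t=1}^{10}(y_t−ȳ)(y_{t+1}−ȳ) = 24.9600
Denominator Σ(y_t−ȳ)² = 88.0400
r_1 = 24.9600 / 88.0400 = 0.284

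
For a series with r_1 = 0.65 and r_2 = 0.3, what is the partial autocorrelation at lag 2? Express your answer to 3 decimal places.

-0.212

φ_{22} = (r_2 − r_1²) / (1 − r_1²)
r_1² = (0.65)² = 0.4225
Numerator = 0.3 − 0.4225 = -0.1225; denominator = 1 − 0.4225 = 0.5775
φ_{22} = -0.1225 / 0.5775 = -0.212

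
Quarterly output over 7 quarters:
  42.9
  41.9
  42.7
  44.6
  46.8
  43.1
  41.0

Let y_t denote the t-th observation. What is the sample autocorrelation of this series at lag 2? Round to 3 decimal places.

Mean ȳ = (42.9 + 41.9 + 42.7 + 44.6 + 46.8 + 43.1 + 41.0)/7 = 43.2857
Deviations from mean: -0.3857, -1.3857, -0.5857, 1.3143, 3.5143, -0.1857, -2.2857
Σ(y_t−ȳ)(y_{t+2}−ȳ) = (0.2259) + (-1.8212) + (-2.0584) + (-0.2441) + (-8.0327) = -11.9304
Denominator Σ(y_t−ȳ)² = 21.7486
r_2 = -11.9304 / 21.7486 = -0.549

-0.549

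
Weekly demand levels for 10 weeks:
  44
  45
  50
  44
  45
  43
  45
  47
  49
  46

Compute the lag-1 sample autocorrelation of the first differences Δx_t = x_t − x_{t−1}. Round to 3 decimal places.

First differences Δx: 1, 5, -6, 1, -2, 2, 2, 2, -3
Mean of differences = 0.2222
Numerator Σ(Δx_t−Δx̄)(Δx_{t+1}−Δx̄) = -35.9383
Denominator Σ(Δx_t−Δx̄)² = 87.5556
r_1(Δx) = -35.9383 / 87.5556 = -0.410

-0.410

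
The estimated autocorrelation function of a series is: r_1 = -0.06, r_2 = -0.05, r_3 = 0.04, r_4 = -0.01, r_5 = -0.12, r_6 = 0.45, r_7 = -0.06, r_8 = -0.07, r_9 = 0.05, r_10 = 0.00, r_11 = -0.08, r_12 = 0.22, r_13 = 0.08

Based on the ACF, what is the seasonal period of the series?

6

The largest autocorrelation is r_6 = 0.45, with a weaker echo at lag 12 (0.22); the remaining lags stay at or below 0.08.
The dominant spike at lag 6 indicates a seasonal period of 6.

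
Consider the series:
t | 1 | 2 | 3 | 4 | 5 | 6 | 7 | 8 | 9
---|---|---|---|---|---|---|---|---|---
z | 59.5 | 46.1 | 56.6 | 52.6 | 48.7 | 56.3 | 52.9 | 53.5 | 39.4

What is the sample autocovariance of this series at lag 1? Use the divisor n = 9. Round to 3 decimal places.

Mean z̄ = (59.5 + 46.1 + 56.6 + 52.6 + 48.7 + 56.3 + 52.9 + 53.5 + 39.4)/9 = 51.7333
Σ_{t=1}^{8}(z_t−z̄)(z_{t+1}−z̄) = -97.8311
γ_1 = -97.8311 / 9 = -10.870

-10.870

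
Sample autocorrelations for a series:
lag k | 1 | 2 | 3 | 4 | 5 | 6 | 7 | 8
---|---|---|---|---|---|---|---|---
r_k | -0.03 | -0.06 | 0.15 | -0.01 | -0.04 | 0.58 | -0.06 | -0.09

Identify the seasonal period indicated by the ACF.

6

The largest autocorrelation is r_6 = 0.58; the remaining lags stay at or below 0.15.
The dominant spike at lag 6 indicates a seasonal period of 6.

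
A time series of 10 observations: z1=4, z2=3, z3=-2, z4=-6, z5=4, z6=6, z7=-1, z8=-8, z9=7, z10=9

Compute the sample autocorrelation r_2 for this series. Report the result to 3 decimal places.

Mean z̄ = (4 + 3 − 2 − 6 + 4 + 6 − 1 − 8 + 7 + 9)/10 = 1.6000
Numerator Σ_{t=1}^{8}(z_t−z̄)(z_{t+2}−z̄) = -194.9200
Denominator Σ(z_t−z̄)² = 286.4000
r_2 = -194.9200 / 286.4000 = -0.681

-0.681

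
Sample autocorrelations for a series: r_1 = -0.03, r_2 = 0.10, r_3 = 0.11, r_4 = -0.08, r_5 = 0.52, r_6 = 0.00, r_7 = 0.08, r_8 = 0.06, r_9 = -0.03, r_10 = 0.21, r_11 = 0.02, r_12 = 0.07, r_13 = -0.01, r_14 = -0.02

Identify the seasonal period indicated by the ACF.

5

The largest autocorrelation is r_5 = 0.52, with a weaker echo at lag 10 (0.21); the remaining lags stay at or below 0.11.
The dominant spike at lag 5 indicates a seasonal period of 5.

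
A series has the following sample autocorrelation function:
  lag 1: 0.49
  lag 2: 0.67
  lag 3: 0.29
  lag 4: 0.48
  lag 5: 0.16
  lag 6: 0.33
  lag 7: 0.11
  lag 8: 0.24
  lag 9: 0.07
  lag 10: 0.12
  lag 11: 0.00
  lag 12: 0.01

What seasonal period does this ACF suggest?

2

The largest autocorrelation is r_2 = 0.67; the remaining lags stay at or below 0.49.
The dominant spike at lag 2 indicates a seasonal period of 2.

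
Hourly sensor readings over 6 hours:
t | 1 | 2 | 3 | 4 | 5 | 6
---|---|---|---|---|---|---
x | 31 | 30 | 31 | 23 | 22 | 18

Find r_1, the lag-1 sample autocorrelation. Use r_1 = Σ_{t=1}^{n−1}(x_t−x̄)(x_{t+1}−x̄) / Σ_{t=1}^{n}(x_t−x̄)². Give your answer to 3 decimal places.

Mean x̄ = (31 + 30 + 31 + 23 + 22 + 18)/6 = 25.8333
Numerator Σ_{t=1}^{5}(x_t−x̄)(x_{t+1}−x̄) = 69.3056
Denominator Σ(x_t−x̄)² = 154.8333
r_1 = 69.3056 / 154.8333 = 0.448

0.448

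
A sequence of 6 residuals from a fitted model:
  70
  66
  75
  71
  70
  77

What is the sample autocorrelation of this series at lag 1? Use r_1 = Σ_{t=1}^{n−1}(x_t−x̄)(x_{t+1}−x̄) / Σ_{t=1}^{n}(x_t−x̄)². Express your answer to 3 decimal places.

-0.261

Mean x̄ = (70 + 66 + 75 + 71 + 70 + 77)/6 = 71.5000
Deviations from mean: -1.5000, -5.5000, 3.5000, -0.5000, -1.5000, 5.5000
Σ(x_t−x̄)(x_{t+1}−x̄) = (8.2500) + (-19.2500) + (-1.7500) + (0.7500) + (-8.2500) = -20.2500
Denominator Σ(x_t−x̄)² = 77.5000
r_1 = -20.2500 / 77.5000 = -0.261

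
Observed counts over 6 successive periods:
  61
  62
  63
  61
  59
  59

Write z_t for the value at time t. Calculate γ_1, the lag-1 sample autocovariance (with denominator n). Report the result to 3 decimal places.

1.023

Mean z̄ = (61 + 62 + 63 + 61 + 59 + 59)/6 = 60.8333
Σ_{t=1}^{5}(z_t−z̄)(z_{t+1}−z̄) = 6.1389
γ_1 = 6.1389 / 6 = 1.023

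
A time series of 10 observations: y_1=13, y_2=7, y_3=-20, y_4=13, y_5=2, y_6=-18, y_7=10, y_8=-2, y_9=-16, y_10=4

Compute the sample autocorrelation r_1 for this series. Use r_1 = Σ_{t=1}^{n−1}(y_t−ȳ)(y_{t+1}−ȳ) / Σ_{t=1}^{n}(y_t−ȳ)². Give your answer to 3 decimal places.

Mean ȳ = (13 + 7 − 20 + 13 + 2 − 18 + 10 − 2 − 16 + 4)/10 = -0.7000
Numerator Σ_{t=1}^{9}(y_t−ȳ)(y_{t+1}−ȳ) = -568.2900
Denominator Σ(y_t−ȳ)² = 1486.1000
r_1 = -568.2900 / 1486.1000 = -0.382

-0.382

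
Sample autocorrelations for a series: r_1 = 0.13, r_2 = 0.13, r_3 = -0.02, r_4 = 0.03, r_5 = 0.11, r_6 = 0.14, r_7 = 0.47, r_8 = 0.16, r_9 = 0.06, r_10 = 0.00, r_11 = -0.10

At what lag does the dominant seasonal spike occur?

7

The largest autocorrelation is r_7 = 0.47; the remaining lags stay at or below 0.16.
The dominant spike at lag 7 indicates a seasonal period of 7.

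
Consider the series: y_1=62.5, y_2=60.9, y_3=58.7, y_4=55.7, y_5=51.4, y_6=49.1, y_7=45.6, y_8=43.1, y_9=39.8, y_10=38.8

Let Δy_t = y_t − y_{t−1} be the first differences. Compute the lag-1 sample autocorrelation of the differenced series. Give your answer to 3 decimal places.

-0.152

First differences Δy: -1.6, -2.2, -3.0, -4.3, -2.3, -3.5, -2.5, -3.3, -1.0
Mean of differences = -2.6333
Numerator Σ(Δy_t−Δȳ)(Δy_{t+1}−Δȳ) = -1.2378
Denominator Σ(Δy_t−Δȳ)² = 8.1600
r_1(Δy) = -1.2378 / 8.1600 = -0.152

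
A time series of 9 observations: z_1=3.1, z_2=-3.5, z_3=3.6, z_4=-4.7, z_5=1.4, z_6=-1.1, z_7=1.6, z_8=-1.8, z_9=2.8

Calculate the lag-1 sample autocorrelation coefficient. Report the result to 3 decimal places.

Mean z̄ = (3.1 − 3.5 + 3.6 − 4.7 + 1.4 − 1.1 + 1.6 − 1.8 + 2.8)/9 = 0.1556
Numerator Σ_{t=1}^{8}(z_t−z̄)(z_{t+1}−z̄) = -57.4942
Denominator Σ(z_t−z̄)² = 73.5022
r_1 = -57.4942 / 73.5022 = -0.782

-0.782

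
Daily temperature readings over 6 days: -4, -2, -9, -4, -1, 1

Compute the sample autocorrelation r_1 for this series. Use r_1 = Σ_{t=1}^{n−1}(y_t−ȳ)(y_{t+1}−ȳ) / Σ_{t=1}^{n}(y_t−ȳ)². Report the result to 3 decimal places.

0.073

Mean ȳ = (-4 − 2 − 9 − 4 − 1 + 1)/6 = -3.1667
Deviations from mean: -0.8333, 1.1667, -5.8333, -0.8333, 2.1667, 4.1667
Numerator Σ_{t=1}^{5}(y_t−ȳ)(y_{t+1}−ȳ) = 4.3056
Denominator Σ(y_t−ȳ)² = 58.8333
r_1 = 4.3056 / 58.8333 = 0.073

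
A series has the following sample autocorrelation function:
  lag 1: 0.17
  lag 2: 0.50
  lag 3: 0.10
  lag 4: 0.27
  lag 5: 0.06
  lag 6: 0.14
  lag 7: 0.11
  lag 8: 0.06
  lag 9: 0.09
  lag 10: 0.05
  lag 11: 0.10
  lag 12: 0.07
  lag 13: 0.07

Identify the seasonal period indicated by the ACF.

The largest autocorrelation is r_2 = 0.50, with a weaker echo at lag 4 (0.27); the remaining lags stay at or below 0.17.
The dominant spike at lag 2 indicates a seasonal period of 2.

2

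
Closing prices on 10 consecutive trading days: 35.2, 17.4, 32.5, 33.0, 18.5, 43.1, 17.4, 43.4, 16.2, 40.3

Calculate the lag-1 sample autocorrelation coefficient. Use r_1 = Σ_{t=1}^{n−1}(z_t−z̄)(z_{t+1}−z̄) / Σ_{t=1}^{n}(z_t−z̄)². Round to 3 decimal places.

Mean z̄ = (35.2 + 17.4 + 32.5 + 33.0 + 18.5 + 43.1 + 17.4 + 43.4 + 16.2 + 40.3)/10 = 29.7000
Numerator Σ_{t=1}^{9}(z_t−z̄)(z_{t+1}−z̄) = -941.2700
Denominator Σ(z_t−z̄)² = 1138.8600
r_1 = -941.2700 / 1138.8600 = -0.827

-0.827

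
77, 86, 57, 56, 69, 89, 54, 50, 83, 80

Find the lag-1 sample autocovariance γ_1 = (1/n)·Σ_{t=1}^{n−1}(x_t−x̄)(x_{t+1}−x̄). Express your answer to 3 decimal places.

Mean x̄ = (77 + 86 + 57 + 56 + 69 + 89 + 54 + 50 + 83 + 80)/10 = 70.1000
Σ_{t=1}^{9}(x_t−x̄)(x_{t+1}−x̄) = -31.4100
γ_1 = -31.4100 / 10 = -3.141

-3.141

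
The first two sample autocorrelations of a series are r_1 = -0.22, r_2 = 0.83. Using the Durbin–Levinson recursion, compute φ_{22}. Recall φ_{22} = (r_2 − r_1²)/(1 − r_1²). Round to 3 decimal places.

φ_{22} = (r_2 − r_1²) / (1 − r_1²)
r_1² = (-0.22)² = 0.0484
Numerator = 0.83 − 0.0484 = 0.7816; denominator = 1 − 0.0484 = 0.9516
φ_{22} = 0.7816 / 0.9516 = 0.821

0.821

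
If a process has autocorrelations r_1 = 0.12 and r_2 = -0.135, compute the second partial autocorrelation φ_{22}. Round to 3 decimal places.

φ_{22} = (r_2 − r_1²) / (1 − r_1²)
r_1² = (0.12)² = 0.0144
Numerator = -0.135 − 0.0144 = -0.1494; denominator = 1 − 0.0144 = 0.9856
φ_{22} = -0.1494 / 0.9856 = -0.152

-0.152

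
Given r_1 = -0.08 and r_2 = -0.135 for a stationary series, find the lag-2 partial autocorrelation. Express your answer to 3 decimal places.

-0.142

φ_{22} = (r_2 − r_1²) / (1 − r_1²)
r_1² = (-0.08)² = 0.0064
Numerator = -0.135 − 0.0064 = -0.1414; denominator = 1 − 0.0064 = 0.9936
φ_{22} = -0.1414 / 0.9936 = -0.142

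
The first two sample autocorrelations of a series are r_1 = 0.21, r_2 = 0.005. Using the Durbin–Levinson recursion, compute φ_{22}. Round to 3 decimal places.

-0.041

φ_{22} = (r_2 − r_1²) / (1 − r_1²)
r_1² = (0.21)² = 0.0441
Numerator = 0.005 − 0.0441 = -0.0391; denominator = 1 − 0.0441 = 0.9559
φ_{22} = -0.0391 / 0.9559 = -0.041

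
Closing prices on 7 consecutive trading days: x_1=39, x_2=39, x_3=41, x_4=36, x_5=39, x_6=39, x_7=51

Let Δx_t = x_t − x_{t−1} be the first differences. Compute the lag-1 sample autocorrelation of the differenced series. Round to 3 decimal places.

First differences Δx: 0, 2, -5, 3, 0, 12
Mean of differences = 2.0000
Numerator Σ(Δx_t−Δx̄)(Δx_{t+1}−Δx̄) = -29.0000
Denominator Σ(Δx_t−Δx̄)² = 158.0000
r_1(Δx) = -29.0000 / 158.0000 = -0.184

-0.184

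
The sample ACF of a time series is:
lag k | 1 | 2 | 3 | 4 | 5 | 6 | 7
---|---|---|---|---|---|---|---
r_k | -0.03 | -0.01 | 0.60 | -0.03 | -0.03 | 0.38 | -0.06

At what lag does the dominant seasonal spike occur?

The largest autocorrelation is r_3 = 0.60, with a weaker echo at lag 6 (0.38); the remaining lags stay at or below -0.01.
The dominant spike at lag 3 indicates a seasonal period of 3.

3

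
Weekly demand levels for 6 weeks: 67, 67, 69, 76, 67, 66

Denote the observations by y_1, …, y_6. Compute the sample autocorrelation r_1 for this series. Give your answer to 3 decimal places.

Mean ȳ = (67 + 67 + 69 + 76 + 67 + 66)/6 = 68.6667
Deviations from mean: -1.6667, -1.6667, 0.3333, 7.3333, -1.6667, -2.6667
Σ(y_t−ȳ)(y_{t+1}−ȳ) = (2.7778) + (-0.5556) + (2.4444) + (-12.2222) + (4.4444) = -3.1111
Denominator Σ(y_t−ȳ)² = 69.3333
r_1 = -3.1111 / 69.3333 = -0.045

-0.045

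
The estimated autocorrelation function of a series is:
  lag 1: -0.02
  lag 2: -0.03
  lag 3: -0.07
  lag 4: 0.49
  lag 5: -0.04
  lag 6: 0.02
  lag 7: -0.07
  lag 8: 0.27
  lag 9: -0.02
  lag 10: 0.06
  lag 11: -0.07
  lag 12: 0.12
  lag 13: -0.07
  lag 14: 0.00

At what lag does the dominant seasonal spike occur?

4

The largest autocorrelation is r_4 = 0.49, with a weaker echo at lag 8 (0.27); the remaining lags stay at or below 0.12.
The dominant spike at lag 4 indicates a seasonal period of 4.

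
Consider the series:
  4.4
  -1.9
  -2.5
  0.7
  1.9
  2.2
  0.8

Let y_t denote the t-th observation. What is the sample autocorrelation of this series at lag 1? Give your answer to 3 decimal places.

0.028

Mean ȳ = (4.4 − 1.9 − 2.5 + 0.7 + 1.9 + 2.2 + 0.8)/7 = 0.8000
Σ(y_t−ȳ)(y_{t+1}−ȳ) = (-9.7200) + (8.9100) + (0.3300) + (-0.1100) + (1.5400) + (0.0000) = 0.9500
Denominator Σ(y_t−ȳ)² = 34.3200
r_1 = 0.9500 / 34.3200 = 0.028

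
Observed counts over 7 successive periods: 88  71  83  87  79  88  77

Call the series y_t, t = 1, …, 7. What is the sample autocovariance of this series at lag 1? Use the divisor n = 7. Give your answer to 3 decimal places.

-19.329

Mean ȳ = (88 + 71 + 83 + 87 + 79 + 88 + 77)/7 = 81.8571
Σ_{t=1}^{6}(y_t−ȳ)(y_{t+1}−ȳ) = -135.3061
γ_1 = -135.3061 / 7 = -19.329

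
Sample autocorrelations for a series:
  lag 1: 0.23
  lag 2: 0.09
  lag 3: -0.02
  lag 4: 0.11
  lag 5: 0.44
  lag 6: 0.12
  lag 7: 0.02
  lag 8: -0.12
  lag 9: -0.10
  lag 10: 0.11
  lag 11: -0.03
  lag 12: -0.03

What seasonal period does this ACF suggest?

5

The largest autocorrelation is r_5 = 0.44; the remaining lags stay at or below 0.23. The elevated value at lag 1 (0.23), dropping to 0.09 at lag 2, reflects decaying short-term dependence rather than seasonality.
The dominant spike at lag 5 indicates a seasonal period of 5.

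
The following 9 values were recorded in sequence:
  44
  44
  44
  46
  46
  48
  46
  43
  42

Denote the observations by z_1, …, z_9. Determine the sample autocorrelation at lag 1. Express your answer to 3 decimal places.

0.450

Mean z̄ = (44 + 44 + 44 + 46 + 46 + 48 + 46 + 43 + 42)/9 = 44.7778
Numerator Σ_{t=1}^{8}(z_t−z̄)(z_{t+1}−z̄) = 12.3951
Denominator Σ(z_t−z̄)² = 27.5556
r_1 = 12.3951 / 27.5556 = 0.450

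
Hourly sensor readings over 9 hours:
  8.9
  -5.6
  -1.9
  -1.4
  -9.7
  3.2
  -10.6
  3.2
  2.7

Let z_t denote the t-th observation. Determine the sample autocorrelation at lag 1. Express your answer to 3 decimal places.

-0.425

Mean z̄ = (8.9 − 5.6 − 1.9 − 1.4 − 9.7 + 3.2 − 10.6 + 3.2 + 2.7)/9 = -1.2444
Numerator Σ_{t=1}^{8}(z_t−z̄)(z_{t+1}−z̄) = -143.1220
Denominator Σ(z_t−z̄)² = 336.4222
r_1 = -143.1220 / 336.4222 = -0.425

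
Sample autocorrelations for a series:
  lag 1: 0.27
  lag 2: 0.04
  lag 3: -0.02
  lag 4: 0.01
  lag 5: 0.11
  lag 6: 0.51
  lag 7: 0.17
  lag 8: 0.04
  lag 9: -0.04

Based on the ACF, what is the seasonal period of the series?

6

The largest autocorrelation is r_6 = 0.51; the remaining lags stay at or below 0.27. The elevated value at lag 1 (0.27), dropping to 0.04 at lag 2, reflects decaying short-term dependence rather than seasonality.
The dominant spike at lag 6 indicates a seasonal period of 6.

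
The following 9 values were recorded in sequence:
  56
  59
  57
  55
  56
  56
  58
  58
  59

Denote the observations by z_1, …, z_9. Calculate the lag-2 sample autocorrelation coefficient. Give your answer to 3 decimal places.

Mean z̄ = (56 + 59 + 57 + 55 + 56 + 56 + 58 + 58 + 59)/9 = 57.1111
Numerator Σ_{t=1}^{7}(z_t−z̄)(z_{t+2}−z̄) = -1.6914
Denominator Σ(z_t−z̄)² = 16.8889
r_2 = -1.6914 / 16.8889 = -0.100

-0.100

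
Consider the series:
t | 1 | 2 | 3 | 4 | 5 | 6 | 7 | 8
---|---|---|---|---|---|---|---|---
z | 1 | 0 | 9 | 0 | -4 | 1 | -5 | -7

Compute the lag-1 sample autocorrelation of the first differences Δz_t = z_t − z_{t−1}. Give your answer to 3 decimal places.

-0.422

First differences Δz: -1, 9, -9, -4, 5, -6, -2
Mean of differences = -1.1429
Numerator Σ(Δz_t−Δz̄)(Δz_{t+1}−Δz̄) = -99.0204
Denominator Σ(Δz_t−Δz̄)² = 234.8571
r_1(Δz) = -99.0204 / 234.8571 = -0.422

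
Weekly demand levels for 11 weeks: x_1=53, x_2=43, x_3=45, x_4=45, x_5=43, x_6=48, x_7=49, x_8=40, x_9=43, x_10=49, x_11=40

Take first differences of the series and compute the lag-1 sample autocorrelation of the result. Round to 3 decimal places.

First differences Δx: -10, 2, 0, -2, 5, 1, -9, 3, 6, -9
Mean of differences = -1.3000
Numerator Σ(Δx_t−Δx̄)(Δx_{t+1}−Δx̄) = -90.8900
Denominator Σ(Δx_t−Δx̄)² = 324.1000
r_1(Δx) = -90.8900 / 324.1000 = -0.280

-0.280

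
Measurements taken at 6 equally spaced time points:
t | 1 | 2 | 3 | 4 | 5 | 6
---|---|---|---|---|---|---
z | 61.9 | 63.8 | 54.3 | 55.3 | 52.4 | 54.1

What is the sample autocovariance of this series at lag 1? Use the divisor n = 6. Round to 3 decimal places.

Mean z̄ = (61.9 + 63.8 + 54.3 + 55.3 + 52.4 + 54.1)/6 = 56.9667
Σ_{t=1}^{5}(z_t−z̄)(z_{t+1}−z̄) = 40.6356
γ_1 = 40.6356 / 6 = 6.773

6.773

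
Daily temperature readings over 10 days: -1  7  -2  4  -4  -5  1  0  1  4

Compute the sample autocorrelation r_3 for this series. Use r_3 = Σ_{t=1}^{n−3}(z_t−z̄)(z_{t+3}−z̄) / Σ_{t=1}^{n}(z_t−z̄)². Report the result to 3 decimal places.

Mean z̄ = (-1 + 7 − 2 + 4 − 4 − 5 + 1 + 0 + 1 + 4)/10 = 0.5000
Σ(z_t−z̄)(z_{t+3}−z̄) = (-5.2500) + (-29.2500) + (13.7500) + (1.7500) + (2.2500) + (-2.7500) + (1.7500) = -17.7500
Denominator Σ(z_t−z̄)² = 126.5000
r_3 = -17.7500 / 126.5000 = -0.140

-0.140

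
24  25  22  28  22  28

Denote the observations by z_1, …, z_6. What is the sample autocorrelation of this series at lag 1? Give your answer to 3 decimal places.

Mean z̄ = (24 + 25 + 22 + 28 + 22 + 28)/6 = 24.8333
Deviations from mean: -0.8333, 0.1667, -2.8333, 3.1667, -2.8333, 3.1667
Σ(z_t−z̄)(z_{t+1}−z̄) = (-0.1389) + (-0.4722) + (-8.9722) + (-8.9722) + (-8.9722) = -27.5278
Denominator Σ(z_t−z̄)² = 36.8333
r_1 = -27.5278 / 36.8333 = -0.747

-0.747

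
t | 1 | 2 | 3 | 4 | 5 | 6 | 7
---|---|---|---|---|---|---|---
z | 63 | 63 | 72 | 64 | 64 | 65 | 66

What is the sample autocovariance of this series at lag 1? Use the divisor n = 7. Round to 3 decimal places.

Mean z̄ = (63 + 63 + 72 + 64 + 64 + 65 + 66)/7 = 65.2857
Deviations: -2.2857, -2.2857, 6.7143, -1.2857, -1.2857, -0.2857, 0.7143
Σ_{t=1}^{6}(z_t−z̄)(z_{t+1}−z̄) = -16.9388
γ_1 = -16.9388 / 7 = -2.420

-2.420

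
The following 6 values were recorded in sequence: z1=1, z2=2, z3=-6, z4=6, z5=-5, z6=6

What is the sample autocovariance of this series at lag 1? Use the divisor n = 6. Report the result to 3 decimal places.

Mean z̄ = (1 + 2 − 6 + 6 − 5 + 6)/6 = 0.6667
Deviations: 0.3333, 1.3333, -6.6667, 5.3333, -5.6667, 5.3333
Σ_{t=1}^{5}(z_t−z̄)(z_{t+1}−z̄) = -104.4444
γ_1 = -104.4444 / 6 = -17.407

-17.407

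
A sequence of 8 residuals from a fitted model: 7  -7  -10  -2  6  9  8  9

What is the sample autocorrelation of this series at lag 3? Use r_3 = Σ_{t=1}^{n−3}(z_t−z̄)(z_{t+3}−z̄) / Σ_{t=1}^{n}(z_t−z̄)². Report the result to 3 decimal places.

-0.330

Mean z̄ = (7 − 7 − 10 − 2 + 6 + 9 + 8 + 9)/8 = 2.5000
Deviations from mean: 4.5000, -9.5000, -12.5000, -4.5000, 3.5000, 6.5000, 5.5000, 6.5000
Numerator Σ_{t=1}^{5}(z_t−z̄)(z_{t+3}−z̄) = -136.7500
Denominator Σ(z_t−z̄)² = 414.0000
r_3 = -136.7500 / 414.0000 = -0.330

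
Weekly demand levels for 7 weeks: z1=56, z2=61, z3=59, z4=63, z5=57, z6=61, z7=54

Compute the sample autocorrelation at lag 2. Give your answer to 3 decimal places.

Mean z̄ = (56 + 61 + 59 + 63 + 57 + 61 + 54)/7 = 58.7143
Σ(z_t−z̄)(z_{t+2}−z̄) = (-0.7755) + (9.7959) + (-0.4898) + (9.7959) + (8.0816) = 26.4082
Denominator Σ(z_t−z̄)² = 61.4286
r_2 = 26.4082 / 61.4286 = 0.430

0.430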